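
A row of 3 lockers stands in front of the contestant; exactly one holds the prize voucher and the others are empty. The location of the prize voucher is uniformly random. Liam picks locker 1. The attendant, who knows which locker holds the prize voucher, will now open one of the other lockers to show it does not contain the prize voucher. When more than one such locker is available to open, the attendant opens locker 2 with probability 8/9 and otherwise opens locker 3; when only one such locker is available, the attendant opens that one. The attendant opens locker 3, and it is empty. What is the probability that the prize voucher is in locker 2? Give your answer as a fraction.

Condition on the true location of the prize voucher.
If it is in locker 1 (prior 1/3): locker 2 is available but not opened, probability 1/9; weight (1/3)·(1/9) = 1/27.
If it is in locker 2 (prior 1/3): only locker 3 is available, probability 1; weight (1/3)·1 = 1/3.
If it is in locker 3 (prior 1/3): the attendant opened locker 3, so this case is ruled out; weight (1/3)·0 = 0.
The weights sum to 10/27.
So P(the prize voucher in locker 2 | the attendant opened locker 3) = (1/3) / (10/27) = 9/10.

9/10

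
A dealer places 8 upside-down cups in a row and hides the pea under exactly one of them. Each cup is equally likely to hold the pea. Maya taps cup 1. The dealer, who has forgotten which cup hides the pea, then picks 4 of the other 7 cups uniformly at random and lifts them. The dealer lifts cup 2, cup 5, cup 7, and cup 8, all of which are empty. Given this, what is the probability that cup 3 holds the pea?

Condition on the true location of the pea.
If it is under any of cups 1, 3, 4, and 6 (prior 1/8 each): the dealer picks exactly this set with probability 1/35 regardless, and none is the prize; weight (1/8)·(1/35) = 1/280 each.
If it is under any of cups 2, 5, 7, and 8 (prior 1/8 each): that cup was opened and seen not to hold the prize — ruled out; weight (1/8)·0 = 0 each.
The weights sum to 1/70.
So P(the pea under cup 3 | the dealer opened cup 2, cup 5, cup 7, and cup 8) = (1/280) / (1/70) = 1/4.

1/4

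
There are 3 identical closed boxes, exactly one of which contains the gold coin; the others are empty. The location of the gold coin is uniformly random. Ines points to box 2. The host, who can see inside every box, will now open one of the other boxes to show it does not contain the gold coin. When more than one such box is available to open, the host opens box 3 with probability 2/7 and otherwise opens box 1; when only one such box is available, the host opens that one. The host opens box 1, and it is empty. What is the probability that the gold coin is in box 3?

Condition on the true location of the gold coin.
If it is in box 1 (prior 1/3): the host opened box 1, so this case is ruled out; weight (1/3)·0 = 0.
If it is in box 2 (prior 1/3): box 3 is available but not opened, probability 5/7; weight (1/3)·(5/7) = 5/21.
If it is in box 3 (prior 1/3): only box 1 is available, probability 1; weight (1/3)·1 = 1/3.
The weights sum to 4/7.
So P(the gold coin in box 3 | the host opened box 1) = (1/3) / (4/7) = 7/12.

7/12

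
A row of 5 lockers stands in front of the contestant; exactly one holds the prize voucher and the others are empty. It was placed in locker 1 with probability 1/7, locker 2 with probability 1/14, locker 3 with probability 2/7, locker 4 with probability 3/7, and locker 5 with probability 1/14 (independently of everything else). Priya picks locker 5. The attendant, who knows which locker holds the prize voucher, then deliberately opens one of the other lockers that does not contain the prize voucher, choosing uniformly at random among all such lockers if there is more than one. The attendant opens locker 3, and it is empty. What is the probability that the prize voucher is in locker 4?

8/13

Apply Bayes' rule, conditioning on where the prize voucher actually is.
If it is in locker 1 (prior 1/7): the attendant has 3 equally likely choices, so probability 1/3; weight (1/7)·(1/3) = 1/21.
If it is in locker 2 (prior 1/14): the attendant has 3 equally likely choices, so probability 1/3; weight (1/14)·(1/3) = 1/42.
If it is in locker 3 (prior 2/7): the attendant opened locker 3, so this case is ruled out; weight (2/7)·0 = 0.
If it is in locker 4 (prior 3/7): the attendant has 3 equally likely choices, so probability 1/3; weight (3/7)·(1/3) = 1/7.
If it is in locker 5 (prior 1/14): the attendant has 4 equally likely choices, so probability 1/4; weight (1/14)·(1/4) = 1/56.
The weights sum to 13/56.
So P(the prize voucher in locker 4 | the attendant opened locker 3) = (1/7) / (13/56) = 8/13.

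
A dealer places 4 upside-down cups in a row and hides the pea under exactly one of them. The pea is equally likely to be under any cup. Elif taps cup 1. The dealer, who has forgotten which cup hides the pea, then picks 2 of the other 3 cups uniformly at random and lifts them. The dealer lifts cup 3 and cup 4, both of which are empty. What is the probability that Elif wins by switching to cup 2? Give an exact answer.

Consider each possible location of the pea in turn.
If it is under either of cups 1 and 2 (prior 1/4 each): the dealer picks exactly this set with probability 1/3 regardless, and none is the prize; weight (1/4)·(1/3) = 1/12 each.
If it is under either of cups 3 and 4 (prior 1/4 each): that cup was opened and seen not to hold the prize — ruled out; weight (1/4)·0 = 0 each.
The weights sum to 1/6.
So P(the pea under cup 2 | the dealer opened cup 3 and cup 4) = (1/12) / (1/6) = 1/2.

1/2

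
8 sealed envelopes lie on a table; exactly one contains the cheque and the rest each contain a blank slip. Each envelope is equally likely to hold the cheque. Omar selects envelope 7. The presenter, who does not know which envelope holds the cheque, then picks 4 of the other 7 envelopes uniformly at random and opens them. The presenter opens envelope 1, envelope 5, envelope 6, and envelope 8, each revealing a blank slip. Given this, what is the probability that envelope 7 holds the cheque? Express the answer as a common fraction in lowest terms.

Because the presenter chose which envelopes to open without knowing where the cheque is, the choice is independent of the prize location. Learning that none of the 4 opened envelopes holds the cheque simply rules out those 4 locations and leaves the remaining 4 envelopes still equally likely by symmetry.
So P(the cheque in envelope 7) = 1/4.

1/4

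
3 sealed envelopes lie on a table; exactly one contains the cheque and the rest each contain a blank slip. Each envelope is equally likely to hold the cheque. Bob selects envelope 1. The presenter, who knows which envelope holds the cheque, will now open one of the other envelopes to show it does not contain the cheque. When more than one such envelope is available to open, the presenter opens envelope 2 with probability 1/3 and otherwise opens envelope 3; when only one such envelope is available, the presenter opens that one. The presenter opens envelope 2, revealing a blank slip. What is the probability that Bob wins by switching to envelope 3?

Consider each possible location of the cheque in turn.
If it is in envelope 1 (prior 1/3): envelope 2 is available, opened with probability 1/3; weight (1/3)·(1/3) = 1/9.
If it is in envelope 2 (prior 1/3): the presenter opened envelope 2, so this case is ruled out; weight (1/3)·0 = 0.
If it is in envelope 3 (prior 1/3): only envelope 2 is available, probability 1; weight (1/3)·1 = 1/3.
The weights sum to 4/9.
So P(the cheque in envelope 3 | the presenter opened envelope 2) = (1/3) / (4/9) = 3/4.

3/4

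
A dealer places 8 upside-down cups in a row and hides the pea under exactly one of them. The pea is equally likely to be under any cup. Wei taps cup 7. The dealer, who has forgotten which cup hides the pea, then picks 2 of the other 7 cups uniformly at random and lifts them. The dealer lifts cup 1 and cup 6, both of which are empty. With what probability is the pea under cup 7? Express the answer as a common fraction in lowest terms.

Because the dealer chose which cups to lift without knowing where the pea is, the choice is independent of the prize location. Learning that none of the 2 opened cups holds the pea simply rules out those 2 locations and leaves the remaining 6 cups still equally likely by symmetry.
So P(the pea under cup 7) = 1/6.

1/6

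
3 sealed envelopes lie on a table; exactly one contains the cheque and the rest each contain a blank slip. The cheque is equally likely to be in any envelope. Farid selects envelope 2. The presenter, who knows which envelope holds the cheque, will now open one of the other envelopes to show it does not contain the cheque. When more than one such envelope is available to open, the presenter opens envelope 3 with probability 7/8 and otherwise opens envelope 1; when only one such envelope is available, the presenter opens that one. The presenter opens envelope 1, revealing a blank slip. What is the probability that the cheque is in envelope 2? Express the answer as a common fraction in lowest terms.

Apply Bayes' rule, conditioning on where the cheque actually is.
If it is in envelope 1 (prior 1/3): the presenter opened envelope 1, so this case is ruled out; weight (1/3)·0 = 0.
If it is in envelope 2 (prior 1/3): envelope 3 is available but not opened, probability 1/8; weight (1/3)·(1/8) = 1/24.
If it is in envelope 3 (prior 1/3): only envelope 1 is available, probability 1; weight (1/3)·1 = 1/3.
The weights sum to 3/8.
So P(the cheque in envelope 2 | the presenter opened envelope 1) = (1/24) / (3/8) = 1/9.

1/9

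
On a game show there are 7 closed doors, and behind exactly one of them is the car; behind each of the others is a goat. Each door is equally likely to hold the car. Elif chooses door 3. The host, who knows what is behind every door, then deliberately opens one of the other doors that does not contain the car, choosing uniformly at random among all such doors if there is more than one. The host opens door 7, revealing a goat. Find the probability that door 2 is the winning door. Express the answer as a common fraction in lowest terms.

Apply Bayes' rule, conditioning on where the car actually is.
If it is behind any of doors 1, 2, 4, 5, and 6 (prior 1/7 each): the host has 5 equally likely choices, so probability 1/5; weight (1/7)·(1/5) = 1/35 each.
If it is behind door 3 (prior 1/7): the host has 6 equally likely choices, so probability 1/6; weight (1/7)·(1/6) = 1/42.
If it is behind door 7 (prior 1/7): the host opened door 7, so this case is ruled out; weight (1/7)·0 = 0.
The weights sum to 1/6.
So P(the car behind door 2 | the host opened door 7) = (1/35) / (1/6) = 6/35.

6/35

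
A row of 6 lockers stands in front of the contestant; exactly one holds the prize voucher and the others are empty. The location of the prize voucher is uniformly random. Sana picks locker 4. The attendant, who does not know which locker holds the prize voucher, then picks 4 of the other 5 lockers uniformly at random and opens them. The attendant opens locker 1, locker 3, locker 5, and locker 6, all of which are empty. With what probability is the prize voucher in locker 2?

1/2

Apply Bayes' rule, conditioning on where the prize voucher actually is.
If it is in any of lockers 1, 3, 5, and 6 (prior 1/6 each): that locker was opened and seen not to hold the prize — ruled out; weight (1/6)·0 = 0 each.
If it is in either of lockers 2 and 4 (prior 1/6 each): the attendant picks exactly this set with probability 1/5 regardless, and none is the prize; weight (1/6)·(1/5) = 1/30 each.
The weights sum to 1/15.
So P(the prize voucher in locker 2 | the attendant opened locker 1, locker 3, locker 5, and locker 6) = (1/30) / (1/15) = 1/2.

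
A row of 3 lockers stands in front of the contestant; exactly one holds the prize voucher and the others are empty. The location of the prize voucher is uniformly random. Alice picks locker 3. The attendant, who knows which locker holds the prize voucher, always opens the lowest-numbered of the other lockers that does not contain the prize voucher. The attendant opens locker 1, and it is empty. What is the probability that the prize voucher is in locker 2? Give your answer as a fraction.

1/2

Apply Bayes' rule, conditioning on where the prize voucher actually is.
If it is in locker 1 (prior 1/3): the attendant opened locker 1, so this case is ruled out; weight (1/3)·0 = 0.
If it is in either of lockers 2 and 3 (prior 1/3 each): locker 1 is the lowest-numbered option available, probability 1; weight (1/3)·1 = 1/3 each.
The weights sum to 2/3.
So P(the prize voucher in locker 2 | the attendant opened locker 1) = (1/3) / (2/3) = 1/2.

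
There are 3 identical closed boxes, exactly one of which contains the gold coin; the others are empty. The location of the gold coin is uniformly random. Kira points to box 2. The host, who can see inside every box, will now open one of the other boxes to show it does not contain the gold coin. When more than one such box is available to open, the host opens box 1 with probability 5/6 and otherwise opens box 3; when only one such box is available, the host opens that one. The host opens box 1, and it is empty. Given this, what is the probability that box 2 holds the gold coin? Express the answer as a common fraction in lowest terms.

5/11

Consider each possible location of the gold coin in turn.
If it is in box 1 (prior 1/3): the host opened box 1, so this case is ruled out; weight (1/3)·0 = 0.
If it is in box 2 (prior 1/3): box 1 is available, opened with probability 5/6; weight (1/3)·(5/6) = 5/18.
If it is in box 3 (prior 1/3): only box 1 is available, probability 1; weight (1/3)·1 = 1/3.
The weights sum to 11/18.
So P(the gold coin in box 2 | the host opened box 1) = (5/18) / (11/18) = 5/11.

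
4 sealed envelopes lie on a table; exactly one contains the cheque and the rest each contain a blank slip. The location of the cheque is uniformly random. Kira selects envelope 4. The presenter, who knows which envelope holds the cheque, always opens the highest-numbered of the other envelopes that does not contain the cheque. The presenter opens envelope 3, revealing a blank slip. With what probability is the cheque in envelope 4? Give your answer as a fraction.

Consider each possible location of the cheque in turn.
If it is in any of envelopes 1, 2, and 4 (prior 1/4 each): envelope 3 is the highest-numbered option available, probability 1; weight (1/4)·1 = 1/4 each.
If it is in envelope 3 (prior 1/4): the presenter opened envelope 3, so this case is ruled out; weight (1/4)·0 = 0.
The weights sum to 3/4.
So P(the cheque in envelope 4 | the presenter opened envelope 3) = (1/4) / (3/4) = 1/3.

1/3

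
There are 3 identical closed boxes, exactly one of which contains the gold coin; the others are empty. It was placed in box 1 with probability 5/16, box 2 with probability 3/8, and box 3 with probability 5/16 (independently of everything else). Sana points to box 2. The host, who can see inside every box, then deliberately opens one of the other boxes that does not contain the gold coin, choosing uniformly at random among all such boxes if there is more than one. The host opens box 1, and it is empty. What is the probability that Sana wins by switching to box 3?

5/8

Condition on the true location of the gold coin.
If it is in box 1 (prior 5/16): the host opened box 1, so this case is ruled out; weight (5/16)·0 = 0.
If it is in box 2 (prior 3/8): the host has 2 equally likely choices, so probability 1/2; weight (3/8)·(1/2) = 3/16.
If it is in box 3 (prior 5/16): the host has no choice, probability 1; weight (5/16)·1 = 5/16.
The weights sum to 1/2.
So P(the gold coin in box 3 | the host opened box 1) = (5/16) / (1/2) = 5/8.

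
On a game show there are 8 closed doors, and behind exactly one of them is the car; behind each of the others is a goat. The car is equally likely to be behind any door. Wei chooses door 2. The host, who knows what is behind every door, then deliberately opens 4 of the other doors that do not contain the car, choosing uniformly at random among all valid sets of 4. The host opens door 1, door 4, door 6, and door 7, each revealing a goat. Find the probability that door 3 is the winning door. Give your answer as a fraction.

7/24

Condition on the true location of the car.
If it is behind any of doors 1, 4, 6, and 7 (prior 1/8 each): that door was opened and seen not to hold the prize — ruled out; weight (1/8)·0 = 0 each.
If it is behind door 2 (prior 1/8): the host has 35 equally likely choices, so probability 1/35; weight (1/8)·(1/35) = 1/280.
If it is behind any of doors 3, 5, and 8 (prior 1/8 each): the host has 15 equally likely choices, so probability 1/15; weight (1/8)·(1/15) = 1/120 each.
The weights sum to 1/35.
So P(the car behind door 3 | the host opened door 1, door 4, door 6, and door 7) = (1/120) / (1/35) = 7/24.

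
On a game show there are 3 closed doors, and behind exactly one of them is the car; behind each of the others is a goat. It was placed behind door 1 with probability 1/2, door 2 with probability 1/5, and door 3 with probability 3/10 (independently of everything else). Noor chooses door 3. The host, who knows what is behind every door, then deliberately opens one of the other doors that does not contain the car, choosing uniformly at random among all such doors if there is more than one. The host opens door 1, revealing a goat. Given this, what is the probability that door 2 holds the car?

Condition on the true location of the car.
If it is behind door 1 (prior 1/2): the host opened door 1, so this case is ruled out; weight (1/2)·0 = 0.
If it is behind door 2 (prior 1/5): the host has no choice, probability 1; weight (1/5)·1 = 1/5.
If it is behind door 3 (prior 3/10): the host has 2 equally likely choices, so probability 1/2; weight (3/10)·(1/2) = 3/20.
The weights sum to 7/20.
So P(the car behind door 2 | the host opened door 1) = (1/5) / (7/20) = 4/7.

4/7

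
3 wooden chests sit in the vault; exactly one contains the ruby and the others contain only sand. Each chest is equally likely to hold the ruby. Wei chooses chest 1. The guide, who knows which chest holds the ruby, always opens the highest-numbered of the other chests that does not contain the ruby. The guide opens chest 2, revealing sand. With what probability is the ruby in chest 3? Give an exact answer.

1

Apply Bayes' rule, conditioning on where the ruby actually is.
If it is in chest 1 (prior 1/3): the guide would have opened chest 3 instead, probability 0; weight (1/3)·0 = 0.
If it is in chest 2 (prior 1/3): the guide opened chest 2, so this case is ruled out; weight (1/3)·0 = 0.
If it is in chest 3 (prior 1/3): chest 2 is the highest-numbered option available, probability 1; weight (1/3)·1 = 1/3.
The weights sum to 1/3.
So P(the ruby in chest 3 | the guide opened chest 2) = (1/3) / (1/3) = 1.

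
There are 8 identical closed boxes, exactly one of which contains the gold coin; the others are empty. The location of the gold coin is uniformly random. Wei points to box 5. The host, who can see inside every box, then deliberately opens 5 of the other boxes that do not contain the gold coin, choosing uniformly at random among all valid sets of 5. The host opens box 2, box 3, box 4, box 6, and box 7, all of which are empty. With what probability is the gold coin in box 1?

Condition on the true location of the gold coin.
If it is in either of boxes 1 and 8 (prior 1/8 each): the host has 6 equally likely choices, so probability 1/6; weight (1/8)·(1/6) = 1/48 each.
If it is in any of boxes 2, 3, 4, 6, and 7 (prior 1/8 each): that box was opened and seen not to hold the prize — ruled out; weight (1/8)·0 = 0 each.
If it is in box 5 (prior 1/8): the host has 21 equally likely choices, so probability 1/21; weight (1/8)·(1/21) = 1/168.
The weights sum to 1/21.
So P(the gold coin in box 1 | the host opened box 2, box 3, box 4, box 6, and box 7) = (1/48) / (1/21) = 7/16.

7/16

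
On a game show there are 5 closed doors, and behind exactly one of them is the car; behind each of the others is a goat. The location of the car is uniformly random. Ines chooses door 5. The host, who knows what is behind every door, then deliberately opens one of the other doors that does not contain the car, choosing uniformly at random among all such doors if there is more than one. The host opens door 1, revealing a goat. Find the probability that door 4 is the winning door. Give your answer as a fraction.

4/15

Condition on the true location of the car.
If it is behind door 1 (prior 1/5): the host opened door 1, so this case is ruled out; weight (1/5)·0 = 0.
If it is behind any of doors 2, 3, and 4 (prior 1/5 each): the host has 3 equally likely choices, so probability 1/3; weight (1/5)·(1/3) = 1/15 each.
If it is behind door 5 (prior 1/5): the host has 4 equally likely choices, so probability 1/4; weight (1/5)·(1/4) = 1/20.
The weights sum to 1/4.
So P(the car behind door 4 | the host opened door 1) = (1/15) / (1/4) = 4/15.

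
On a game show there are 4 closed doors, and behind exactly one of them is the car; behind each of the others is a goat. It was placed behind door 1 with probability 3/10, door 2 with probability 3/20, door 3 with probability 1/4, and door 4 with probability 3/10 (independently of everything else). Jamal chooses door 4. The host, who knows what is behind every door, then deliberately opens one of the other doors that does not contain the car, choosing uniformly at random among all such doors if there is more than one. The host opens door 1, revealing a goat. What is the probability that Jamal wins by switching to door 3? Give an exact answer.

Consider each possible location of the car in turn.
If it is behind door 1 (prior 3/10): the host opened door 1, so this case is ruled out; weight (3/10)·0 = 0.
If it is behind door 2 (prior 3/20): the host has 2 equally likely choices, so probability 1/2; weight (3/20)·(1/2) = 3/40.
If it is behind door 3 (prior 1/4): the host has 2 equally likely choices, so probability 1/2; weight (1/4)·(1/2) = 1/8.
If it is behind door 4 (prior 3/10): the host has 3 equally likely choices, so probability 1/3; weight (3/10)·(1/3) = 1/10.
The weights sum to 3/10.
So P(the car behind door 3 | the host opened door 1) = (1/8) / (3/10) = 5/12.

5/12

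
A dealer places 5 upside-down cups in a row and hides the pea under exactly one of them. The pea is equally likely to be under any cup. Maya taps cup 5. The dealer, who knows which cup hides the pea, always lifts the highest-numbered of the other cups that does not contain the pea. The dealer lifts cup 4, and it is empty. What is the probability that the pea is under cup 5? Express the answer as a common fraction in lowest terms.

Condition on the true location of the pea.
If it is under any of cups 1, 2, 3, and 5 (prior 1/5 each): cup 4 is the highest-numbered option available, probability 1; weight (1/5)·1 = 1/5 each.
If it is under cup 4 (prior 1/5): the dealer opened cup 4, so this case is ruled out; weight (1/5)·0 = 0.
The weights sum to 4/5.
So P(the pea under cup 5 | the dealer opened cup 4) = (1/5) / (4/5) = 1/4.

1/4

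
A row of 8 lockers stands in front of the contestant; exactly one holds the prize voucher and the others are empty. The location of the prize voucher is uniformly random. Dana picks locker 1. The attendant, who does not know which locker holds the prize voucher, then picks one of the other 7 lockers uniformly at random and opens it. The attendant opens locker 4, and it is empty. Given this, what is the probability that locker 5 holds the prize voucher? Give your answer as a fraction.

1/7

Apply Bayes' rule, conditioning on where the prize voucher actually is.
If it is in any of lockers 1, 2, 3, 5, 6, 7, and 8 (prior 1/8 each): the attendant picks locker 4 with probability 1/7 regardless, and it is not the prize; weight (1/8)·(1/7) = 1/56 each.
If it is in locker 4 (prior 1/8): the attendant opened locker 4, so this case is ruled out; weight (1/8)·0 = 0.
The weights sum to 1/8.
So P(the prize voucher in locker 5 | the attendant opened locker 4) = (1/56) / (1/8) = 1/7.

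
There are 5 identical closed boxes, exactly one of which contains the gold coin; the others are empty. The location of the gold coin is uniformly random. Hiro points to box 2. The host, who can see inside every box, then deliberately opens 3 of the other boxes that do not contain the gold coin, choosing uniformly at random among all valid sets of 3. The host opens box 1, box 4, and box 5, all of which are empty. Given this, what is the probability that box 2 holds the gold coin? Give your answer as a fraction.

Apply Bayes' rule, conditioning on where the gold coin actually is.
If it is in any of boxes 1, 4, and 5 (prior 1/5 each): that box was opened and seen not to hold the prize — ruled out; weight (1/5)·0 = 0 each.
If it is in box 2 (prior 1/5): the host has 4 equally likely choices, so probability 1/4; weight (1/5)·(1/4) = 1/20.
If it is in box 3 (prior 1/5): the host has no choice, probability 1; weight (1/5)·1 = 1/5.
The weights sum to 1/4.
So P(the gold coin in box 2 | the host opened box 1, box 4, and box 5) = (1/20) / (1/4) = 1/5.

1/5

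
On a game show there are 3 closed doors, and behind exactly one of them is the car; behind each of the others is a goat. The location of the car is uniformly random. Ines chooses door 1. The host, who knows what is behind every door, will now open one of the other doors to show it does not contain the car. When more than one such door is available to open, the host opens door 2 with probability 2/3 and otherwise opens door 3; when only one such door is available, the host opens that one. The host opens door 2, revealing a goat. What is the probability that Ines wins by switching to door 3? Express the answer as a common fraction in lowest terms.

3/5

Consider each possible location of the car in turn.
If it is behind door 1 (prior 1/3): door 2 is available, opened with probability 2/3; weight (1/3)·(2/3) = 2/9.
If it is behind door 2 (prior 1/3): the host opened door 2, so this case is ruled out; weight (1/3)·0 = 0.
If it is behind door 3 (prior 1/3): only door 2 is available, probability 1; weight (1/3)·1 = 1/3.
The weights sum to 5/9.
So P(the car behind door 3 | the host opened door 2) = (1/3) / (5/9) = 3/5.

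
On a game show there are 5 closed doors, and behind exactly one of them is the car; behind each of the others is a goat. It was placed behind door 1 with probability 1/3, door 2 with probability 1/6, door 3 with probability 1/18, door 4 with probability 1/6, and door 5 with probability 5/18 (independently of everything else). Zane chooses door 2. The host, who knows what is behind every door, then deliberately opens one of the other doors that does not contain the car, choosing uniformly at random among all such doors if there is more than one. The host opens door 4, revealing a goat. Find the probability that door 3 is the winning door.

4/57

Apply Bayes' rule, conditioning on where the car actually is.
If it is behind door 1 (prior 1/3): the host has 3 equally likely choices, so probability 1/3; weight (1/3)·(1/3) = 1/9.
If it is behind door 2 (prior 1/6): the host has 4 equally likely choices, so probability 1/4; weight (1/6)·(1/4) = 1/24.
If it is behind door 3 (prior 1/18): the host has 3 equally likely choices, so probability 1/3; weight (1/18)·(1/3) = 1/54.
If it is behind door 4 (prior 1/6): the host opened door 4, so this case is ruled out; weight (1/6)·0 = 0.
If it is behind door 5 (prior 5/18): the host has 3 equally likely choices, so probability 1/3; weight (5/18)·(1/3) = 5/54.
The weights sum to 19/72.
So P(the car behind door 3 | the host opened door 4) = (1/54) / (19/72) = 4/57.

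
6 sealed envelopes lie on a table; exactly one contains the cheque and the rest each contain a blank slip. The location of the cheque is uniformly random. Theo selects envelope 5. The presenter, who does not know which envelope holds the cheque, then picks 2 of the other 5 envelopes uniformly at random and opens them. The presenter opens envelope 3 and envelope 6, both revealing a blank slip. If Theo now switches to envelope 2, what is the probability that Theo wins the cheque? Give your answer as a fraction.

1/4

Condition on the true location of the cheque.
If it is in any of envelopes 1, 2, 4, and 5 (prior 1/6 each): the presenter picks exactly this set with probability 1/10 regardless, and none is the prize; weight (1/6)·(1/10) = 1/60 each.
If it is in either of envelopes 3 and 6 (prior 1/6 each): that envelope was opened and seen not to hold the prize — ruled out; weight (1/6)·0 = 0 each.
The weights sum to 1/15.
So P(the cheque in envelope 2 | the presenter opened envelope 3 and envelope 6) = (1/60) / (1/15) = 1/4.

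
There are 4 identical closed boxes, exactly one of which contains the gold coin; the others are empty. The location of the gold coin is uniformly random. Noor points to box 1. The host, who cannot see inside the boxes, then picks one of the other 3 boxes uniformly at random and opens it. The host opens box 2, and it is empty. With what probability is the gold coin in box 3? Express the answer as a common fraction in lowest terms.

Condition on the true location of the gold coin.
If it is in any of boxes 1, 3, and 4 (prior 1/4 each): the host picks box 2 with probability 1/3 regardless, and it is not the prize; weight (1/4)·(1/3) = 1/12 each.
If it is in box 2 (prior 1/4): the host opened box 2, so this case is ruled out; weight (1/4)·0 = 0.
The weights sum to 1/4.
So P(the gold coin in box 3 | the host opened box 2) = (1/12) / (1/4) = 1/3.

1/3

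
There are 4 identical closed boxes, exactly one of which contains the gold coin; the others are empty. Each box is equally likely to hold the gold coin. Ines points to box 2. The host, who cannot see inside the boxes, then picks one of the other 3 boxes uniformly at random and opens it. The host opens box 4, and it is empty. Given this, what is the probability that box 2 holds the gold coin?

Consider each possible location of the gold coin in turn.
If it is in any of boxes 1, 2, and 3 (prior 1/4 each): the host picks box 4 with probability 1/3 regardless, and it is not the prize; weight (1/4)·(1/3) = 1/12 each.
If it is in box 4 (prior 1/4): the host opened box 4, so this case is ruled out; weight (1/4)·0 = 0.
The weights sum to 1/4.
So P(the gold coin in box 2 | the host opened box 4) = (1/12) / (1/4) = 1/3.

1/3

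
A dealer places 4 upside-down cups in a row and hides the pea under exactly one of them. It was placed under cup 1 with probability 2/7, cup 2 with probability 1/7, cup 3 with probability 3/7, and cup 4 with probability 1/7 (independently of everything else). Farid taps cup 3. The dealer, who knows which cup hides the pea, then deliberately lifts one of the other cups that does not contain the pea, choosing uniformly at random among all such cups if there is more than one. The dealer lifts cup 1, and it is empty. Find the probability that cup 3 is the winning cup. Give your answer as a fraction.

1/2

Condition on the true location of the pea.
If it is under cup 1 (prior 2/7): the dealer opened cup 1, so this case is ruled out; weight (2/7)·0 = 0.
If it is under either of cups 2 and 4 (prior 1/7 each): the dealer has 2 equally likely choices, so probability 1/2; weight (1/7)·(1/2) = 1/14 each.
If it is under cup 3 (prior 3/7): the dealer has 3 equally likely choices, so probability 1/3; weight (3/7)·(1/3) = 1/7.
The weights sum to 2/7.
So P(the pea under cup 3 | the dealer opened cup 1) = (1/7) / (2/7) = 1/2.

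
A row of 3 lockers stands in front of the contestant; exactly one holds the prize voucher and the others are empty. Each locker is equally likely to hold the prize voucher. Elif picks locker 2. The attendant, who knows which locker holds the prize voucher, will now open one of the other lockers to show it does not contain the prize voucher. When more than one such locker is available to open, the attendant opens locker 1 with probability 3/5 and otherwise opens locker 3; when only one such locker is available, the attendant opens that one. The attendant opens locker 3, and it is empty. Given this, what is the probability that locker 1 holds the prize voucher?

5/7

Consider each possible location of the prize voucher in turn.
If it is in locker 1 (prior 1/3): only locker 3 is available, probability 1; weight (1/3)·1 = 1/3.
If it is in locker 2 (prior 1/3): locker 1 is available but not opened, probability 2/5; weight (1/3)·(2/5) = 2/15.
If it is in locker 3 (prior 1/3): the attendant opened locker 3, so this case is ruled out; weight (1/3)·0 = 0.
The weights sum to 7/15.
So P(the prize voucher in locker 1 | the attendant opened locker 3) = (1/3) / (7/15) = 5/7.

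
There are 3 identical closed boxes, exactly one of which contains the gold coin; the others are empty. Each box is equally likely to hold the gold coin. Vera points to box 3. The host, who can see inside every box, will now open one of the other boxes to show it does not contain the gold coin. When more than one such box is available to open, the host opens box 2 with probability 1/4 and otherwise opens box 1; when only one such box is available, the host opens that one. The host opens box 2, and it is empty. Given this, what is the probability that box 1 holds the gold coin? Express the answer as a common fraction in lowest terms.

4/5

Apply Bayes' rule, conditioning on where the gold coin actually is.
If it is in box 1 (prior 1/3): only box 2 is available, probability 1; weight (1/3)·1 = 1/3.
If it is in box 2 (prior 1/3): the host opened box 2, so this case is ruled out; weight (1/3)·0 = 0.
If it is in box 3 (prior 1/3): box 2 is available, opened with probability 1/4; weight (1/3)·(1/4) = 1/12.
The weights sum to 5/12.
So P(the gold coin in box 1 | the host opened box 2) = (1/3) / (5/12) = 4/5.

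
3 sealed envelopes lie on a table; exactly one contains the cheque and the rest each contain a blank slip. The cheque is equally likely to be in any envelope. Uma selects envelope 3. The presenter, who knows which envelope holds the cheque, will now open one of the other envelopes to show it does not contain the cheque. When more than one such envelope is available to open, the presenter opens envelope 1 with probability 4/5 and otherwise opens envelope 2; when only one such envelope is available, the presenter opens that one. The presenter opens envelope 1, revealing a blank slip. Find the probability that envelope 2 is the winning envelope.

5/9

Condition on the true location of the cheque.
If it is in envelope 1 (prior 1/3): the presenter opened envelope 1, so this case is ruled out; weight (1/3)·0 = 0.
If it is in envelope 2 (prior 1/3): only envelope 1 is available, probability 1; weight (1/3)·1 = 1/3.
If it is in envelope 3 (prior 1/3): envelope 1 is available, opened with probability 4/5; weight (1/3)·(4/5) = 4/15.
The weights sum to 3/5.
So P(the cheque in envelope 2 | the presenter opened envelope 1) = (1/3) / (3/5) = 5/9.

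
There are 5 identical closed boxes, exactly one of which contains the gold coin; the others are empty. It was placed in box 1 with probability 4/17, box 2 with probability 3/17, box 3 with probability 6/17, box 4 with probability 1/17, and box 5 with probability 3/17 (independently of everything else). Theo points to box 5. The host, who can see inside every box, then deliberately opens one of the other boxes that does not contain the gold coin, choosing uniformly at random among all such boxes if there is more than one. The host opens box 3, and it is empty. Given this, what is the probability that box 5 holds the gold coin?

Consider each possible location of the gold coin in turn.
If it is in box 1 (prior 4/17): the host has 3 equally likely choices, so probability 1/3; weight (4/17)·(1/3) = 4/51.
If it is in box 2 (prior 3/17): the host has 3 equally likely choices, so probability 1/3; weight (3/17)·(1/3) = 1/17.
If it is in box 3 (prior 6/17): the host opened box 3, so this case is ruled out; weight (6/17)·0 = 0.
If it is in box 4 (prior 1/17): the host has 3 equally likely choices, so probability 1/3; weight (1/17)·(1/3) = 1/51.
If it is in box 5 (prior 3/17): the host has 4 equally likely choices, so probability 1/4; weight (3/17)·(1/4) = 3/68.
The weights sum to 41/204.
So P(the gold coin in box 5 | the host opened box 3) = (3/68) / (41/204) = 9/41.

9/41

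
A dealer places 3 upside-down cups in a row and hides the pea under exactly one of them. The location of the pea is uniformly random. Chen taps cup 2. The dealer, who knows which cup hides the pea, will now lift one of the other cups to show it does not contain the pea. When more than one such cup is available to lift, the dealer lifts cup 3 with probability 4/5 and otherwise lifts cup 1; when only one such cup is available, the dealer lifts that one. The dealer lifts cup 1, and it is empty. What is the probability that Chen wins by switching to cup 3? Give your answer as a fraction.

5/6

Apply Bayes' rule, conditioning on where the pea actually is.
If it is under cup 1 (prior 1/3): the dealer opened cup 1, so this case is ruled out; weight (1/3)·0 = 0.
If it is under cup 2 (prior 1/3): cup 3 is available but not opened, probability 1/5; weight (1/3)·(1/5) = 1/15.
If it is under cup 3 (prior 1/3): only cup 1 is available, probability 1; weight (1/3)·1 = 1/3.
The weights sum to 2/5.
So P(the pea under cup 3 | the dealer opened cup 1) = (1/3) / (2/5) = 5/6.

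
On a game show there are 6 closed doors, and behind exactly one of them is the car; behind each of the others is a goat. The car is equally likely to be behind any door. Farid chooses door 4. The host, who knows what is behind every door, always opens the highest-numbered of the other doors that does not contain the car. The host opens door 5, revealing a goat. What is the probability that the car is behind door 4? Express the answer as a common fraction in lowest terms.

Apply Bayes' rule, conditioning on where the car actually is.
If it is behind any of doors 1, 2, 3, and 4 (prior 1/6 each): the host would have opened door 6 instead, probability 0; weight (1/6)·0 = 0 each.
If it is behind door 5 (prior 1/6): the host opened door 5, so this case is ruled out; weight (1/6)·0 = 0.
If it is behind door 6 (prior 1/6): door 5 is the highest-numbered option available, probability 1; weight (1/6)·1 = 1/6.
The weights sum to 1/6.
So P(the car behind door 4 | the host opened door 5) = 0 / (1/6) = 0.

0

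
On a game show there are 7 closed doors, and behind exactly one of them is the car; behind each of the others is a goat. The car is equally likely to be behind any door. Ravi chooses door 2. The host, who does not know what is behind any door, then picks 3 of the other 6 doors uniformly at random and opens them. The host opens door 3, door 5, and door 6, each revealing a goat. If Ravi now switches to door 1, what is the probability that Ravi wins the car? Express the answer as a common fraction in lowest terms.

Because the host chose which doors to open without knowing where the car is, the choice is independent of the prize location. Learning that none of the 3 opened doors holds the car simply rules out those 3 locations and leaves the remaining 4 doors still equally likely by symmetry.
So P(the car behind door 1) = 1/4.

1/4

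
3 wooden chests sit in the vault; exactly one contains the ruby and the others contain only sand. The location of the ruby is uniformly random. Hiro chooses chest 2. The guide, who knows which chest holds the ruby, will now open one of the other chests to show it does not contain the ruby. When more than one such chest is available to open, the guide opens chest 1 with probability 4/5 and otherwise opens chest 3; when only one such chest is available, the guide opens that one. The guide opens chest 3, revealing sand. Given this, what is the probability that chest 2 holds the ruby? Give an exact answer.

1/6

Condition on the true location of the ruby.
If it is in chest 1 (prior 1/3): only chest 3 is available, probability 1; weight (1/3)·1 = 1/3.
If it is in chest 2 (prior 1/3): chest 1 is available but not opened, probability 1/5; weight (1/3)·(1/5) = 1/15.
If it is in chest 3 (prior 1/3): the guide opened chest 3, so this case is ruled out; weight (1/3)·0 = 0.
The weights sum to 2/5.
So P(the ruby in chest 2 | the guide opened chest 3) = (1/15) / (2/5) = 1/6.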